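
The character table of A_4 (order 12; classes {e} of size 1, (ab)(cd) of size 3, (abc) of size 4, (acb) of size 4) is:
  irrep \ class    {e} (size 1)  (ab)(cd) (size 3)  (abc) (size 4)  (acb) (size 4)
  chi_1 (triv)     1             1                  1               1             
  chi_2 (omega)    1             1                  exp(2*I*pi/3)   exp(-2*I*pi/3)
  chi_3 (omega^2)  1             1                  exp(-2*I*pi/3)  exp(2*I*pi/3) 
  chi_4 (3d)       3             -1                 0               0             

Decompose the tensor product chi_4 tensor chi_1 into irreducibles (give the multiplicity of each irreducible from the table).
chi_4 tensor chi_1 = chi_4 (all other irreducibles have multiplicity 0).

Explanation: The character of a tensor product is the pointwise product (chi_4 * chi_1)(C) = chi_4(C) * chi_1(C):
  {e}: (3)*(1), (ab)(cd): (-1)*(1), (abc): (0)*(1), (acb): (0)*(1)
so (chi_4 * chi_1) takes values
  {e} -> 3, (ab)(cd) -> -1, (abc) -> 0, (acb) -> 0.
Now take the inner product of this character with each irreducible chi from the table, <chi_4*chi_1, chi> = (1/12) sum_C |C| (chi_4*chi_1)(C) conj(chi(C)):
  <chi_4*chi_1, chi_1> = (1/12)[1*(3)*conj(1) + 3*(-1)*conj(1) + 4*(0)*conj(1) + 4*(0)*conj(1)]
      = (1/12)[(3) + (-3) + (0) + (0)] = 0/12 = 0
  <chi_4*chi_1, chi_2> = (1/12)[1*(3)*conj(1) + 3*(-1)*conj(1) + 4*(0)*conj(exp(2*I*pi/3)) + 4*(0)*conj(exp(-2*I*pi/3))]
      = (1/12)[(3) + (-3) + (0) + (0)] = 0/12 = 0
  <chi_4*chi_1, chi_3> = (1/12)[1*(3)*conj(1) + 3*(-1)*conj(1) + 4*(0)*conj(exp(-2*I*pi/3)) + 4*(0)*conj(exp(2*I*pi/3))]
      = (1/12)[(3) + (-3) + (0) + (0)] = 0/12 = 0
  <chi_4*chi_1, chi_4> = (1/12)[1*(3)*conj(3) + 3*(-1)*conj(-1) + 4*(0)*conj(0) + 4*(0)*conj(0)]
      = (1/12)[(9) + (3) + (0) + (0)] = 12/12 = 1
(Exp terms are combined using exp(i*s)*conj(exp(i*t)) = exp(i*(s-t)), and sums of them are collapsed using the identity that for every m > 1 the m distinct m-th roots of unity sum to 0, e.g. 1 + exp(2*I*pi/3) + exp(-2*I*pi/3) = 0.)
Hence the multiplicities are chi_4: 1. Dimension check: dim(chi_4)*dim(chi_1) = 3*1 = 3 and sum (mult * dim) = 1*3 = 3.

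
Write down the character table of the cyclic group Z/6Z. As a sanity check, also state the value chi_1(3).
Character table of Z/6Z (irreps indexed chi_0,...,chi_5 with chi_k(m) = zeta_6^(k*m), zeta_6 = exp(2*pi*i/6)):
  irrep \ class  {0} (size 1)  {1} (size 1)    {2} (size 1)    {3} (size 1)  {4} (size 1)    {5} (size 1)  
  chi_0          1             1               1               1             1               1             
  chi_1          1             exp(I*pi/3)     exp(2*I*pi/3)   -1            exp(-2*I*pi/3)  exp(-I*pi/3)  
  chi_2          1             exp(2*I*pi/3)   exp(-2*I*pi/3)  1             exp(2*I*pi/3)   exp(-2*I*pi/3)
  chi_3          1             -1              1               -1            1               -1            
  chi_4          1             exp(-2*I*pi/3)  exp(2*I*pi/3)   1             exp(-2*I*pi/3)  exp(2*I*pi/3) 
  chi_5          1             exp(-I*pi/3)    exp(-2*I*pi/3)  -1            exp(2*I*pi/3)   exp(I*pi/3)   

Spot check: chi_1(3) = zeta_6^(1*3) = zeta_6^3 = -1.

Explanation: Z/6Z is abelian, so all 6 irreducible complex representations are 1-dimensional. They are given by chi_k(m) = zeta_6^(k*m) for k = 0,...,5. Row orthogonality: sum_m chi_k(m) conj(chi_l(m)) = 6 * [k = l].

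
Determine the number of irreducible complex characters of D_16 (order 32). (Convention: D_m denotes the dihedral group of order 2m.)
11

Details: The number of irreducible complex representations of a finite group equals its number of conjugacy classes. D_16 has 11 conjugacy classes (n/2 + 3 for n even), so D_16 (order 32) has exactly 11 irreducible complex representations.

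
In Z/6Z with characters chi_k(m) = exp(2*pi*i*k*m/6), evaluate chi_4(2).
chi_4(2) = zeta_6^8 = exp(2*I*pi/3)

Why: chi_4(2) = zeta_6^(4*2) = zeta_6^8. Since zeta_6^6 = 1, this equals zeta_6^2 = exp(2*pi*i*2/6) = exp(2*I*pi/3).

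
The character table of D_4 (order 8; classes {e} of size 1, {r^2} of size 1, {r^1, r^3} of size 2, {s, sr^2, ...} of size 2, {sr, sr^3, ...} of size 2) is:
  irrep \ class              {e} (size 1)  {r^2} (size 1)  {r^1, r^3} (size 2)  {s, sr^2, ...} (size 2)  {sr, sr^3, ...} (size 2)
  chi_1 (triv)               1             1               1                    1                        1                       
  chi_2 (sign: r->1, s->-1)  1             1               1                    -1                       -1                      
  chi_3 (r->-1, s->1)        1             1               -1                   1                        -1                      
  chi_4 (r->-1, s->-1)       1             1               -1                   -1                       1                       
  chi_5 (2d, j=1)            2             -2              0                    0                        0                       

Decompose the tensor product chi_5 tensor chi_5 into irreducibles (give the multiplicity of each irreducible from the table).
chi_5 tensor chi_5 = chi_1 + chi_2 + chi_3 + chi_4 (all other irreducibles have multiplicity 0).

Working: The character of a tensor product is the pointwise product (chi_5 * chi_5)(C) = chi_5(C) * chi_5(C):
  {e}: (2)*(2), {r^2}: (-2)*(-2), {r^1, r^3}: (0)*(0), {s, sr^2, ...}: (0)*(0), {sr, sr^3, ...}: (0)*(0)
so (chi_5 * chi_5) takes values
  {e} -> 4, {r^2} -> 4, {r^1, r^3} -> 0, {s, sr^2, ...} -> 0, {sr, sr^3, ...} -> 0.
Now take the inner product of this character with each irreducible chi from the table, <chi_5*chi_5, chi> = (1/8) sum_C |C| (chi_5*chi_5)(C) conj(chi(C)):
  <chi_5*chi_5, chi_1> = (1/8)[1*(4)*conj(1) + 1*(4)*conj(1) + 2*(0)*conj(1) + 2*(0)*conj(1) + 2*(0)*conj(1)]
      = (1/8)[(4) + (4) + (0) + (0) + (0)] = 8/8 = 1
  <chi_5*chi_5, chi_2> = (1/8)[1*(4)*conj(1) + 1*(4)*conj(1) + 2*(0)*conj(1) + 2*(0)*conj(-1) + 2*(0)*conj(-1)]
      = (1/8)[(4) + (4) + (0) + (0) + (0)] = 8/8 = 1
  <chi_5*chi_5, chi_3> = (1/8)[1*(4)*conj(1) + 1*(4)*conj(1) + 2*(0)*conj(-1) + 2*(0)*conj(1) + 2*(0)*conj(-1)]
      = (1/8)[(4) + (4) + (0) + (0) + (0)] = 8/8 = 1
  <chi_5*chi_5, chi_4> = (1/8)[1*(4)*conj(1) + 1*(4)*conj(1) + 2*(0)*conj(-1) + 2*(0)*conj(-1) + 2*(0)*conj(1)]
      = (1/8)[(4) + (4) + (0) + (0) + (0)] = 8/8 = 1
  <chi_5*chi_5, chi_5> = (1/8)[1*(4)*conj(2) + 1*(4)*conj(-2) + 2*(0)*conj(0) + 2*(0)*conj(0) + 2*(0)*conj(0)]
      = (1/8)[(8) + (-8) + (0) + (0) + (0)] = 0/8 = 0
Hence the multiplicities are chi_1: 1, chi_2: 1, chi_3: 1, chi_4: 1. Dimension check: dim(chi_5)*dim(chi_5) = 2*2 = 4 and sum (mult * dim) = 1*1 + 1*1 + 1*1 + 1*1 = 4.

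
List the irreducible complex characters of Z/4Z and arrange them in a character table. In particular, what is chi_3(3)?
Character table of Z/4Z (irreps indexed chi_0,...,chi_3 with chi_k(m) = zeta_4^(k*m), zeta_4 = exp(2*pi*i/4)):
  irrep \ class  {0} (size 1)  {1} (size 1)  {2} (size 1)  {3} (size 1)
  chi_0          1             1             1             1           
  chi_1          1             I             -1            -I          
  chi_2          1             -1            1             -1          
  chi_3          1             -I            -1            I           

Spot check: chi_3(3) = zeta_4^(3*3) = zeta_4^9 = I.

Proof sketch: Z/4Z is abelian, so all 4 irreducible complex representations are 1-dimensional. They are given by chi_k(m) = zeta_4^(k*m) for k = 0,...,3. Row orthogonality: sum_m chi_k(m) conj(chi_l(m)) = 4 * [k = l].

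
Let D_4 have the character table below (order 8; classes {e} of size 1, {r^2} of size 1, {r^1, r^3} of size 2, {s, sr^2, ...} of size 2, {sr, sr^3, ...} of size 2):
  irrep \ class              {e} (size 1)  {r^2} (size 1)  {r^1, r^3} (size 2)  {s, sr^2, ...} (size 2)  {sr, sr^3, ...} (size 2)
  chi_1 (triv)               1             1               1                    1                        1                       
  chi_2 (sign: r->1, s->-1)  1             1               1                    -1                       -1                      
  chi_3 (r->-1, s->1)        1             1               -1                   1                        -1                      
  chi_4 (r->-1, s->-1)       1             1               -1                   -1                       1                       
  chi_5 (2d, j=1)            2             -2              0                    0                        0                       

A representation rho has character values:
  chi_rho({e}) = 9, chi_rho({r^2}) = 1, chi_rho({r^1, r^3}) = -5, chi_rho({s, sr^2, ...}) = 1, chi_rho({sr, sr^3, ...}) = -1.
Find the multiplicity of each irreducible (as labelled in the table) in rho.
Multiplicities: chi_1: 0, chi_2: 0, chi_3: 3, chi_4: 2, chi_5: 2.

Working: Use <chi_rho, chi> = (1/|G|) sum_C |C| * chi_rho(C) * conj(chi(C)) with |G| = 8 for each irreducible chi in the table:
  <chi_rho, chi_1> = (1/8)[1*(9)*conj(1) + 1*(1)*conj(1) + 2*(-5)*conj(1) + 2*(1)*conj(1) + 2*(-1)*conj(1)]
      = (1/8)[(9) + (1) + (-10) + (2) + (-2)] = 0/8 = 0
  <chi_rho, chi_2> = (1/8)[1*(9)*conj(1) + 1*(1)*conj(1) + 2*(-5)*conj(1) + 2*(1)*conj(-1) + 2*(-1)*conj(-1)]
      = (1/8)[(9) + (1) + (-10) + (-2) + (2)] = 0/8 = 0
  <chi_rho, chi_3> = (1/8)[1*(9)*conj(1) + 1*(1)*conj(1) + 2*(-5)*conj(-1) + 2*(1)*conj(1) + 2*(-1)*conj(-1)]
      = (1/8)[(9) + (1) + (10) + (2) + (2)] = 24/8 = 3
  <chi_rho, chi_4> = (1/8)[1*(9)*conj(1) + 1*(1)*conj(1) + 2*(-5)*conj(-1) + 2*(1)*conj(-1) + 2*(-1)*conj(1)]
      = (1/8)[(9) + (1) + (10) + (-2) + (-2)] = 16/8 = 2
  <chi_rho, chi_5> = (1/8)[1*(9)*conj(2) + 1*(1)*conj(-2) + 2*(-5)*conj(0) + 2*(1)*conj(0) + 2*(-1)*conj(0)]
      = (1/8)[(18) + (-2) + (0) + (0) + (0)] = 16/8 = 2
Dimension check: dim(rho) = sum (mult * dim) = 0*1 + 0*1 + 3*1 + 2*1 + 2*2 = 9 = chi_rho(e) = 9.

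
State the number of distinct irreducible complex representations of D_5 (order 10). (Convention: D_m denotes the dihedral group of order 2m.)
4

Details: The number of irreducible complex representations of a finite group equals its number of conjugacy classes. D_5 has 4 conjugacy classes ((n+3)/2 for n odd), so D_5 (order 10) has exactly 4 irreducible complex representations.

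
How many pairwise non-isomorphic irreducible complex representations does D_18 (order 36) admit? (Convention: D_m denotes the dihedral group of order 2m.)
12

Justification: The number of irreducible complex representations of a finite group equals its number of conjugacy classes. D_18 has 12 conjugacy classes (n/2 + 3 for n even), so D_18 (order 36) has exactly 12 irreducible complex representations.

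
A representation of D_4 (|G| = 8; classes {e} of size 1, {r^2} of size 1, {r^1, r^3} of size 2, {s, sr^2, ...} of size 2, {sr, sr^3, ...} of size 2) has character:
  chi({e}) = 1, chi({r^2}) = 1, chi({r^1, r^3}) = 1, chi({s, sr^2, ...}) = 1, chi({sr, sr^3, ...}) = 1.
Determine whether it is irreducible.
Irreducible: <chi, chi> = 1.

Working: <chi, chi> = (1/|G|) sum_C |C| * |chi(C)|^2 = (1/8)[1*|1|^2 + 1*|1|^2 + 2*|1|^2 + 2*|1|^2 + 2*|1|^2]
  = (1/8)[(1) + (1) + (2) + (2) + (2)] = 8/8 = 1.
A character is irreducible iff <chi, chi> = 1, so this representation is irreducible.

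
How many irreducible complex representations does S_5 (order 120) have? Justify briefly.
7

Argument: The number of irreducible complex representations of a finite group equals its number of conjugacy classes. Conjugacy classes in S_5 correspond to cycle types, i.e. partitions of 5; there are p(5) = 7 of them, so S_5 (order 120) has exactly 7 irreducible complex representations.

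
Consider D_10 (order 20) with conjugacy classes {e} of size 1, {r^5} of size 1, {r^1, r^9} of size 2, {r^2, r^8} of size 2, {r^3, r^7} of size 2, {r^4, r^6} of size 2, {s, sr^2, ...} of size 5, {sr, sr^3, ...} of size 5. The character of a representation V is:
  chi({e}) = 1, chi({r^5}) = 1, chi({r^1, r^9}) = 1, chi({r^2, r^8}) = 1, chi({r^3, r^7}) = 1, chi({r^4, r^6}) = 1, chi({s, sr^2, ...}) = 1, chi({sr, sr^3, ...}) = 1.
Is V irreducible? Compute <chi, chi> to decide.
Irreducible: <chi, chi> = 1.

Reasoning: <chi, chi> = (1/|G|) sum_C |C| * |chi(C)|^2 = (1/20)[1*|1|^2 + 1*|1|^2 + 2*|1|^2 + 2*|1|^2 + 2*|1|^2 + 2*|1|^2 + 5*|1|^2 + 5*|1|^2]
  = (1/20)[(1) + (1) + (2) + (2) + (2) + (2) + (5) + (5)] = 20/20 = 1.
A character is irreducible iff <chi, chi> = 1, so this representation is irreducible.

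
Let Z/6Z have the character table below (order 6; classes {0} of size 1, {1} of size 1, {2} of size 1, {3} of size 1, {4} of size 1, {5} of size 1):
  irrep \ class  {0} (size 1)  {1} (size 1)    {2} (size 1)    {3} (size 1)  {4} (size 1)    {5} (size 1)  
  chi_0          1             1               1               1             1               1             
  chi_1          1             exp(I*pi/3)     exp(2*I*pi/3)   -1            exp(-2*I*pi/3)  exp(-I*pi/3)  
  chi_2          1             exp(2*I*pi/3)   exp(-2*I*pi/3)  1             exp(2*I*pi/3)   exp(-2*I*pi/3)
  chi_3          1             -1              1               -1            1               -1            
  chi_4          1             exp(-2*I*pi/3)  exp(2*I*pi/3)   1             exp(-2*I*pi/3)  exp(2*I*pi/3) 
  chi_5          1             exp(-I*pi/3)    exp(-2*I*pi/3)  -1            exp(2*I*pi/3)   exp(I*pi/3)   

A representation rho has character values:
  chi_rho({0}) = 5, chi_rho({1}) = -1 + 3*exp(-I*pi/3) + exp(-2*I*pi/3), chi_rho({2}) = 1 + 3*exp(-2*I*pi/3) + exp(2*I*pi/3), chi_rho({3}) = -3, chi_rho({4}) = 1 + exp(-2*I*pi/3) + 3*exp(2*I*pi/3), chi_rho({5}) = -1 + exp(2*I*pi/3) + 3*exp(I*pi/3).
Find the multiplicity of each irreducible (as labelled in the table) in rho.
Multiplicities: chi_0: 0, chi_1: 0, chi_2: 0, chi_3: 1, chi_4: 1, chi_5: 3.

Solution. Use <chi_rho, chi> = (1/|G|) sum_C |C| * chi_rho(C) * conj(chi(C)) with |G| = 6 for each irreducible chi in the table:
  <chi_rho, chi_0> = (1/6)[1*(5)*conj(1) + 1*(-1 + 3*exp(-I*pi/3) + exp(-2*I*pi/3))*conj(1) + 1*(1 + 3*exp(-2*I*pi/3) + exp(2*I*pi/3))*conj(1) + 1*(-3)*conj(1) + 1*(1 + exp(-2*I*pi/3) + 3*exp(2*I*pi/3))*conj(1) + 1*(-1 + exp(2*I*pi/3) + 3*exp(I*pi/3))*conj(1)]
      = (1/6)[(5) + (-1 + 3*exp(-I*pi/3) + exp(-2*I*pi/3)) + (1 + 3*exp(-2*I*pi/3) + exp(2*I*pi/3)) + (-3) + (1 + exp(-2*I*pi/3) + 3*exp(2*I*pi/3)) + (-1 + exp(2*I*pi/3) + 3*exp(I*pi/3))] = 0/6 = 0
  <chi_rho, chi_1> = (1/6)[1*(5)*conj(1) + 1*(-1 + 3*exp(-I*pi/3) + exp(-2*I*pi/3))*conj(exp(I*pi/3)) + 1*(1 + 3*exp(-2*I*pi/3) + exp(2*I*pi/3))*conj(exp(2*I*pi/3)) + 1*(-3)*conj(-1) + 1*(1 + exp(-2*I*pi/3) + 3*exp(2*I*pi/3))*conj(exp(-2*I*pi/3)) + 1*(-1 + exp(2*I*pi/3) + 3*exp(I*pi/3))*conj(exp(-I*pi/3))]
      = (1/6)[(5) + (-1 + 3*exp(-2*I*pi/3) - exp(-I*pi/3)) + (1 + exp(-2*I*pi/3) + 3*exp(2*I*pi/3)) + (3) + (1 + 3*exp(-2*I*pi/3) + exp(2*I*pi/3)) + (-1 - exp(I*pi/3) + 3*exp(2*I*pi/3))] = 0/6 = 0
  <chi_rho, chi_2> = (1/6)[1*(5)*conj(1) + 1*(-1 + 3*exp(-I*pi/3) + exp(-2*I*pi/3))*conj(exp(2*I*pi/3)) + 1*(1 + 3*exp(-2*I*pi/3) + exp(2*I*pi/3))*conj(exp(-2*I*pi/3)) + 1*(-3)*conj(1) + 1*(1 + exp(-2*I*pi/3) + 3*exp(2*I*pi/3))*conj(exp(2*I*pi/3)) + 1*(-1 + exp(2*I*pi/3) + 3*exp(I*pi/3))*conj(exp(-2*I*pi/3))]
      = (1/6)[(5) + (-3 + exp(2*I*pi/3) - exp(-2*I*pi/3)) + (2) + (-3) + (2) + (-3 + exp(-2*I*pi/3) - exp(2*I*pi/3))] = 0/6 = 0
  <chi_rho, chi_3> = (1/6)[1*(5)*conj(1) + 1*(-1 + 3*exp(-I*pi/3) + exp(-2*I*pi/3))*conj(-1) + 1*(1 + 3*exp(-2*I*pi/3) + exp(2*I*pi/3))*conj(1) + 1*(-3)*conj(-1) + 1*(1 + exp(-2*I*pi/3) + 3*exp(2*I*pi/3))*conj(1) + 1*(-1 + exp(2*I*pi/3) + 3*exp(I*pi/3))*conj(-1)]
      = (1/6)[(5) + (1 - exp(-2*I*pi/3) - 3*exp(-I*pi/3)) + (1 + 3*exp(-2*I*pi/3) + exp(2*I*pi/3)) + (3) + (1 + exp(-2*I*pi/3) + 3*exp(2*I*pi/3)) + (1 - 3*exp(I*pi/3) - exp(2*I*pi/3))] = 6/6 = 1
  <chi_rho, chi_4> = (1/6)[1*(5)*conj(1) + 1*(-1 + 3*exp(-I*pi/3) + exp(-2*I*pi/3))*conj(exp(-2*I*pi/3)) + 1*(1 + 3*exp(-2*I*pi/3) + exp(2*I*pi/3))*conj(exp(2*I*pi/3)) + 1*(-3)*conj(1) + 1*(1 + exp(-2*I*pi/3) + 3*exp(2*I*pi/3))*conj(exp(-2*I*pi/3)) + 1*(-1 + exp(2*I*pi/3) + 3*exp(I*pi/3))*conj(exp(2*I*pi/3))]
      = (1/6)[(5) + (1 - exp(2*I*pi/3) + 3*exp(I*pi/3)) + (1 + exp(-2*I*pi/3) + 3*exp(2*I*pi/3)) + (-3) + (1 + 3*exp(-2*I*pi/3) + exp(2*I*pi/3)) + (1 + 3*exp(-I*pi/3) - exp(-2*I*pi/3))] = 6/6 = 1
  <chi_rho, chi_5> = (1/6)[1*(5)*conj(1) + 1*(-1 + 3*exp(-I*pi/3) + exp(-2*I*pi/3))*conj(exp(-I*pi/3)) + 1*(1 + 3*exp(-2*I*pi/3) + exp(2*I*pi/3))*conj(exp(-2*I*pi/3)) + 1*(-3)*conj(-1) + 1*(1 + exp(-2*I*pi/3) + 3*exp(2*I*pi/3))*conj(exp(2*I*pi/3)) + 1*(-1 + exp(2*I*pi/3) + 3*exp(I*pi/3))*conj(exp(I*pi/3))]
      = (1/6)[(5) + (3 - exp(I*pi/3) + exp(-I*pi/3)) + (2) + (3) + (2) + (3 - exp(-I*pi/3) + exp(I*pi/3))] = 18/6 = 3
(Exp terms are combined using exp(i*s)*conj(exp(i*t)) = exp(i*(s-t)), and sums of them are collapsed using the identity that for every m > 1 the m distinct m-th roots of unity sum to 0, e.g. 1 + exp(2*I*pi/3) + exp(-2*I*pi/3) = 0.)
Dimension check: dim(rho) = sum (mult * dim) = 0*1 + 0*1 + 0*1 + 1*1 + 1*1 + 3*1 = 5 = chi_rho(e) = 5.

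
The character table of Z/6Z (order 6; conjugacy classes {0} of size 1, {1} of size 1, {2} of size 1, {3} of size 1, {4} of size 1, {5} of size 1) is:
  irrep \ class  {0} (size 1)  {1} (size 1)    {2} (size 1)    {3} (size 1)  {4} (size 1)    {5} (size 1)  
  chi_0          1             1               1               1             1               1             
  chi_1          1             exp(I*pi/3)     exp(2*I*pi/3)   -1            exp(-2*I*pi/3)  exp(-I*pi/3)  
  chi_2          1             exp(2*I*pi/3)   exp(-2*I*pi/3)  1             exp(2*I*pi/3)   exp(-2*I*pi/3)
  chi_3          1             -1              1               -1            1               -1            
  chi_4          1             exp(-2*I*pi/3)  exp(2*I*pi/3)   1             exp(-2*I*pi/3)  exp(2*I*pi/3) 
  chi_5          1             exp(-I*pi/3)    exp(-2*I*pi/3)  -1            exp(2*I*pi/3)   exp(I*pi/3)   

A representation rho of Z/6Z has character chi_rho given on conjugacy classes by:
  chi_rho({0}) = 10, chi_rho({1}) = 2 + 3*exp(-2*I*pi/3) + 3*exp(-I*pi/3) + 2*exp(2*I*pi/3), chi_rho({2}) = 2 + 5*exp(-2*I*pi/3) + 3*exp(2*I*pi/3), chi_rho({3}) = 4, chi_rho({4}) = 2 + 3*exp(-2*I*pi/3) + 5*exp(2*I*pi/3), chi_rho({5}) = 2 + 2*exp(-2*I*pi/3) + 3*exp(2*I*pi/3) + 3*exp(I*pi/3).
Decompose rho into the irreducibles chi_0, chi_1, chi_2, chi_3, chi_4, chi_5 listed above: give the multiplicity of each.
Multiplicities: chi_0: 2, chi_1: 0, chi_2: 2, chi_3: 0, chi_4: 3, chi_5: 3.

Argument: Use <chi_rho, chi> = (1/|G|) sum_C |C| * chi_rho(C) * conj(chi(C)) with |G| = 6 for each irreducible chi in the table:
  <chi_rho, chi_0> = (1/6)[1*(10)*conj(1) + 1*(2 + 3*exp(-2*I*pi/3) + 3*exp(-I*pi/3) + 2*exp(2*I*pi/3))*conj(1) + 1*(2 + 5*exp(-2*I*pi/3) + 3*exp(2*I*pi/3))*conj(1) + 1*(4)*conj(1) + 1*(2 + 3*exp(-2*I*pi/3) + 5*exp(2*I*pi/3))*conj(1) + 1*(2 + 2*exp(-2*I*pi/3) + 3*exp(2*I*pi/3) + 3*exp(I*pi/3))*conj(1)]
      = (1/6)[(10) + (2 + 3*exp(-2*I*pi/3) + 3*exp(-I*pi/3) + 2*exp(2*I*pi/3)) + (2 + 5*exp(-2*I*pi/3) + 3*exp(2*I*pi/3)) + (4) + (2 + 3*exp(-2*I*pi/3) + 5*exp(2*I*pi/3)) + (2 + 2*exp(-2*I*pi/3) + 3*exp(2*I*pi/3) + 3*exp(I*pi/3))] = 12/6 = 2
  <chi_rho, chi_1> = (1/6)[1*(10)*conj(1) + 1*(2 + 3*exp(-2*I*pi/3) + 3*exp(-I*pi/3) + 2*exp(2*I*pi/3))*conj(exp(I*pi/3)) + 1*(2 + 5*exp(-2*I*pi/3) + 3*exp(2*I*pi/3))*conj(exp(2*I*pi/3)) + 1*(4)*conj(-1) + 1*(2 + 3*exp(-2*I*pi/3) + 5*exp(2*I*pi/3))*conj(exp(-2*I*pi/3)) + 1*(2 + 2*exp(-2*I*pi/3) + 3*exp(2*I*pi/3) + 3*exp(I*pi/3))*conj(exp(-I*pi/3))]
      = (1/6)[(10) + (-3 + 3*exp(-2*I*pi/3) + 2*exp(-I*pi/3) + 2*exp(I*pi/3)) + (3 + 2*exp(-2*I*pi/3) + 5*exp(2*I*pi/3)) + (-4) + (3 + 5*exp(-2*I*pi/3) + 2*exp(2*I*pi/3)) + (-3 + 2*exp(-I*pi/3) + 2*exp(I*pi/3) + 3*exp(2*I*pi/3))] = 0/6 = 0
  <chi_rho, chi_2> = (1/6)[1*(10)*conj(1) + 1*(2 + 3*exp(-2*I*pi/3) + 3*exp(-I*pi/3) + 2*exp(2*I*pi/3))*conj(exp(2*I*pi/3)) + 1*(2 + 5*exp(-2*I*pi/3) + 3*exp(2*I*pi/3))*conj(exp(-2*I*pi/3)) + 1*(4)*conj(1) + 1*(2 + 3*exp(-2*I*pi/3) + 5*exp(2*I*pi/3))*conj(exp(2*I*pi/3)) + 1*(2 + 2*exp(-2*I*pi/3) + 3*exp(2*I*pi/3) + 3*exp(I*pi/3))*conj(exp(-2*I*pi/3))]
      = (1/6)[(10) + (-1 + 2*exp(-2*I*pi/3) + 3*exp(2*I*pi/3)) + (5 + 3*exp(-2*I*pi/3) + 2*exp(2*I*pi/3)) + (4) + (5 + 2*exp(-2*I*pi/3) + 3*exp(2*I*pi/3)) + (-1 + 3*exp(-2*I*pi/3) + 2*exp(2*I*pi/3))] = 12/6 = 2
  <chi_rho, chi_3> = (1/6)[1*(10)*conj(1) + 1*(2 + 3*exp(-2*I*pi/3) + 3*exp(-I*pi/3) + 2*exp(2*I*pi/3))*conj(-1) + 1*(2 + 5*exp(-2*I*pi/3) + 3*exp(2*I*pi/3))*conj(1) + 1*(4)*conj(-1) + 1*(2 + 3*exp(-2*I*pi/3) + 5*exp(2*I*pi/3))*conj(1) + 1*(2 + 2*exp(-2*I*pi/3) + 3*exp(2*I*pi/3) + 3*exp(I*pi/3))*conj(-1)]
      = (1/6)[(10) + (-2 - 2*exp(2*I*pi/3) - 3*exp(-I*pi/3) - 3*exp(-2*I*pi/3)) + (2 + 5*exp(-2*I*pi/3) + 3*exp(2*I*pi/3)) + (-4) + (2 + 3*exp(-2*I*pi/3) + 5*exp(2*I*pi/3)) + (-2 - 3*exp(I*pi/3) - 3*exp(2*I*pi/3) - 2*exp(-2*I*pi/3))] = 0/6 = 0
  <chi_rho, chi_4> = (1/6)[1*(10)*conj(1) + 1*(2 + 3*exp(-2*I*pi/3) + 3*exp(-I*pi/3) + 2*exp(2*I*pi/3))*conj(exp(-2*I*pi/3)) + 1*(2 + 5*exp(-2*I*pi/3) + 3*exp(2*I*pi/3))*conj(exp(2*I*pi/3)) + 1*(4)*conj(1) + 1*(2 + 3*exp(-2*I*pi/3) + 5*exp(2*I*pi/3))*conj(exp(-2*I*pi/3)) + 1*(2 + 2*exp(-2*I*pi/3) + 3*exp(2*I*pi/3) + 3*exp(I*pi/3))*conj(exp(2*I*pi/3))]
      = (1/6)[(10) + (3 + 2*exp(-2*I*pi/3) + 2*exp(2*I*pi/3) + 3*exp(I*pi/3)) + (3 + 2*exp(-2*I*pi/3) + 5*exp(2*I*pi/3)) + (4) + (3 + 5*exp(-2*I*pi/3) + 2*exp(2*I*pi/3)) + (3 + 3*exp(-I*pi/3) + 2*exp(-2*I*pi/3) + 2*exp(2*I*pi/3))] = 18/6 = 3
  <chi_rho, chi_5> = (1/6)[1*(10)*conj(1) + 1*(2 + 3*exp(-2*I*pi/3) + 3*exp(-I*pi/3) + 2*exp(2*I*pi/3))*conj(exp(-I*pi/3)) + 1*(2 + 5*exp(-2*I*pi/3) + 3*exp(2*I*pi/3))*conj(exp(-2*I*pi/3)) + 1*(4)*conj(-1) + 1*(2 + 3*exp(-2*I*pi/3) + 5*exp(2*I*pi/3))*conj(exp(2*I*pi/3)) + 1*(2 + 2*exp(-2*I*pi/3) + 3*exp(2*I*pi/3) + 3*exp(I*pi/3))*conj(exp(I*pi/3))]
      = (1/6)[(10) + (1 + 3*exp(-I*pi/3) + 2*exp(I*pi/3)) + (5 + 3*exp(-2*I*pi/3) + 2*exp(2*I*pi/3)) + (-4) + (5 + 2*exp(-2*I*pi/3) + 3*exp(2*I*pi/3)) + (1 + 2*exp(-I*pi/3) + 3*exp(I*pi/3))] = 18/6 = 3
(Exp terms are combined using exp(i*s)*conj(exp(i*t)) = exp(i*(s-t)), and sums of them are collapsed using the identity that for every m > 1 the m distinct m-th roots of unity sum to 0, e.g. 1 + exp(2*I*pi/3) + exp(-2*I*pi/3) = 0.)
Dimension check: dim(rho) = sum (mult * dim) = 2*1 + 0*1 + 2*1 + 0*1 + 3*1 + 3*1 = 10 = chi_rho(e) = 10.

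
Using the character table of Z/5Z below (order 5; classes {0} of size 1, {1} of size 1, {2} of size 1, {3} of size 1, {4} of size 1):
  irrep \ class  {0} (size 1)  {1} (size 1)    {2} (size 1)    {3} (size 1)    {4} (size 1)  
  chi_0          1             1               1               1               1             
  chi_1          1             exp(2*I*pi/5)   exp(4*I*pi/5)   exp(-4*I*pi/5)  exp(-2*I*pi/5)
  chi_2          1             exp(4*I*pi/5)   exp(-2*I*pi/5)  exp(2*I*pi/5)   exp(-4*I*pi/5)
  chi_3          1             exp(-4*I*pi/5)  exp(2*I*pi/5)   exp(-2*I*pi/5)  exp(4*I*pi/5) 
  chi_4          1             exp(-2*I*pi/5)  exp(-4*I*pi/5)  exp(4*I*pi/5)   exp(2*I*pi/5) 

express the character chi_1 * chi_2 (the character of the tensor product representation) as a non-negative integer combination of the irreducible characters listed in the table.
chi_1 tensor chi_2 = chi_3 (all other irreducibles have multiplicity 0).

The character of a tensor product is the pointwise product (chi_1 * chi_2)(C) = chi_1(C) * chi_2(C):
  {0}: (1)*(1), {1}: (exp(2*I*pi/5))*(exp(4*I*pi/5)), {2}: (exp(4*I*pi/5))*(exp(-2*I*pi/5)), {3}: (exp(-4*I*pi/5))*(exp(2*I*pi/5)), {4}: (exp(-2*I*pi/5))*(exp(-4*I*pi/5))
so (chi_1 * chi_2) takes values
  {0} -> 1, {1} -> exp(-4*I*pi/5), {2} -> exp(2*I*pi/5), {3} -> exp(-2*I*pi/5), {4} -> exp(4*I*pi/5).
Now take the inner product of this character with each irreducible chi from the table, <chi_1*chi_2, chi> = (1/5) sum_C |C| (chi_1*chi_2)(C) conj(chi(C)):
  <chi_1*chi_2, chi_0> = (1/5)[1*(1)*conj(1) + 1*(exp(-4*I*pi/5))*conj(1) + 1*(exp(2*I*pi/5))*conj(1) + 1*(exp(-2*I*pi/5))*conj(1) + 1*(exp(4*I*pi/5))*conj(1)]
      = (1/5)[(1) + (exp(-4*I*pi/5)) + (exp(2*I*pi/5)) + (exp(-2*I*pi/5)) + (exp(4*I*pi/5))] = 0/5 = 0
  <chi_1*chi_2, chi_1> = (1/5)[1*(1)*conj(1) + 1*(exp(-4*I*pi/5))*conj(exp(2*I*pi/5)) + 1*(exp(2*I*pi/5))*conj(exp(4*I*pi/5)) + 1*(exp(-2*I*pi/5))*conj(exp(-4*I*pi/5)) + 1*(exp(4*I*pi/5))*conj(exp(-2*I*pi/5))]
      = (1/5)[(1) + (exp(4*I*pi/5)) + (exp(-2*I*pi/5)) + (exp(2*I*pi/5)) + (exp(-4*I*pi/5))] = 0/5 = 0
  <chi_1*chi_2, chi_2> = (1/5)[1*(1)*conj(1) + 1*(exp(-4*I*pi/5))*conj(exp(4*I*pi/5)) + 1*(exp(2*I*pi/5))*conj(exp(-2*I*pi/5)) + 1*(exp(-2*I*pi/5))*conj(exp(2*I*pi/5)) + 1*(exp(4*I*pi/5))*conj(exp(-4*I*pi/5))]
      = (1/5)[(1) + (exp(2*I*pi/5)) + (exp(4*I*pi/5)) + (exp(-4*I*pi/5)) + (exp(-2*I*pi/5))] = 0/5 = 0
  <chi_1*chi_2, chi_3> = (1/5)[1*(1)*conj(1) + 1*(exp(-4*I*pi/5))*conj(exp(-4*I*pi/5)) + 1*(exp(2*I*pi/5))*conj(exp(2*I*pi/5)) + 1*(exp(-2*I*pi/5))*conj(exp(-2*I*pi/5)) + 1*(exp(4*I*pi/5))*conj(exp(4*I*pi/5))]
      = (1/5)[(1) + (1) + (1) + (1) + (1)] = 5/5 = 1
  <chi_1*chi_2, chi_4> = (1/5)[1*(1)*conj(1) + 1*(exp(-4*I*pi/5))*conj(exp(-2*I*pi/5)) + 1*(exp(2*I*pi/5))*conj(exp(-4*I*pi/5)) + 1*(exp(-2*I*pi/5))*conj(exp(4*I*pi/5)) + 1*(exp(4*I*pi/5))*conj(exp(2*I*pi/5))]
      = (1/5)[(1) + (exp(-2*I*pi/5)) + (exp(-4*I*pi/5)) + (exp(4*I*pi/5)) + (exp(2*I*pi/5))] = 0/5 = 0
(Exp terms are combined using exp(i*s)*conj(exp(i*t)) = exp(i*(s-t)), and sums of them are collapsed using the identity that for every m > 1 the m distinct m-th roots of unity sum to 0, e.g. 1 + exp(2*I*pi/3) + exp(-2*I*pi/3) = 0.)
Hence the multiplicities are chi_3: 1. Dimension check: dim(chi_1)*dim(chi_2) = 1*1 = 1 and sum (mult * dim) = 1*1 = 1.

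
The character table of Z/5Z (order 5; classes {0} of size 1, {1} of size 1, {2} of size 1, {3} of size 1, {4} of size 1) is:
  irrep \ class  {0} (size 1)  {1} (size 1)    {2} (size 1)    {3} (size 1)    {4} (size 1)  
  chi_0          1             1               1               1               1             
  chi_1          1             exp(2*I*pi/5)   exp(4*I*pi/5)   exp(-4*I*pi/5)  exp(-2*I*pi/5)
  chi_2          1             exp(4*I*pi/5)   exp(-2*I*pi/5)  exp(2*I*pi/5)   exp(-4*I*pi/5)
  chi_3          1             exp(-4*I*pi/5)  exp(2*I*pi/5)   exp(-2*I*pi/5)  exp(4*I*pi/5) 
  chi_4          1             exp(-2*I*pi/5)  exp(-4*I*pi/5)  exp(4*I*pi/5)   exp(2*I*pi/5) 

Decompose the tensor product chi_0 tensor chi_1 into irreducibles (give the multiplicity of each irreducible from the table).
chi_0 tensor chi_1 = chi_1 (all other irreducibles have multiplicity 0).

Justification: The character of a tensor product is the pointwise product (chi_0 * chi_1)(C) = chi_0(C) * chi_1(C):
  {0}: (1)*(1), {1}: (1)*(exp(2*I*pi/5)), {2}: (1)*(exp(4*I*pi/5)), {3}: (1)*(exp(-4*I*pi/5)), {4}: (1)*(exp(-2*I*pi/5))
so (chi_0 * chi_1) takes values
  {0} -> 1, {1} -> exp(2*I*pi/5), {2} -> exp(4*I*pi/5), {3} -> exp(-4*I*pi/5), {4} -> exp(-2*I*pi/5).
Now take the inner product of this character with each irreducible chi from the table, <chi_0*chi_1, chi> = (1/5) sum_C |C| (chi_0*chi_1)(C) conj(chi(C)):
  <chi_0*chi_1, chi_0> = (1/5)[1*(1)*conj(1) + 1*(exp(2*I*pi/5))*conj(1) + 1*(exp(4*I*pi/5))*conj(1) + 1*(exp(-4*I*pi/5))*conj(1) + 1*(exp(-2*I*pi/5))*conj(1)]
      = (1/5)[(1) + (exp(2*I*pi/5)) + (exp(4*I*pi/5)) + (exp(-4*I*pi/5)) + (exp(-2*I*pi/5))] = 0/5 = 0
  <chi_0*chi_1, chi_1> = (1/5)[1*(1)*conj(1) + 1*(exp(2*I*pi/5))*conj(exp(2*I*pi/5)) + 1*(exp(4*I*pi/5))*conj(exp(4*I*pi/5)) + 1*(exp(-4*I*pi/5))*conj(exp(-4*I*pi/5)) + 1*(exp(-2*I*pi/5))*conj(exp(-2*I*pi/5))]
      = (1/5)[(1) + (1) + (1) + (1) + (1)] = 5/5 = 1
  <chi_0*chi_1, chi_2> = (1/5)[1*(1)*conj(1) + 1*(exp(2*I*pi/5))*conj(exp(4*I*pi/5)) + 1*(exp(4*I*pi/5))*conj(exp(-2*I*pi/5)) + 1*(exp(-4*I*pi/5))*conj(exp(2*I*pi/5)) + 1*(exp(-2*I*pi/5))*conj(exp(-4*I*pi/5))]
      = (1/5)[(1) + (exp(-2*I*pi/5)) + (exp(-4*I*pi/5)) + (exp(4*I*pi/5)) + (exp(2*I*pi/5))] = 0/5 = 0
  <chi_0*chi_1, chi_3> = (1/5)[1*(1)*conj(1) + 1*(exp(2*I*pi/5))*conj(exp(-4*I*pi/5)) + 1*(exp(4*I*pi/5))*conj(exp(2*I*pi/5)) + 1*(exp(-4*I*pi/5))*conj(exp(-2*I*pi/5)) + 1*(exp(-2*I*pi/5))*conj(exp(4*I*pi/5))]
      = (1/5)[(1) + (exp(-4*I*pi/5)) + (exp(2*I*pi/5)) + (exp(-2*I*pi/5)) + (exp(4*I*pi/5))] = 0/5 = 0
  <chi_0*chi_1, chi_4> = (1/5)[1*(1)*conj(1) + 1*(exp(2*I*pi/5))*conj(exp(-2*I*pi/5)) + 1*(exp(4*I*pi/5))*conj(exp(-4*I*pi/5)) + 1*(exp(-4*I*pi/5))*conj(exp(4*I*pi/5)) + 1*(exp(-2*I*pi/5))*conj(exp(2*I*pi/5))]
      = (1/5)[(1) + (exp(4*I*pi/5)) + (exp(-2*I*pi/5)) + (exp(2*I*pi/5)) + (exp(-4*I*pi/5))] = 0/5 = 0
(Exp terms are combined using exp(i*s)*conj(exp(i*t)) = exp(i*(s-t)), and sums of them are collapsed using the identity that for every m > 1 the m distinct m-th roots of unity sum to 0, e.g. 1 + exp(2*I*pi/3) + exp(-2*I*pi/3) = 0.)
Hence the multiplicities are chi_1: 1. Dimension check: dim(chi_0)*dim(chi_1) = 1*1 = 1 and sum (mult * dim) = 1*1 = 1.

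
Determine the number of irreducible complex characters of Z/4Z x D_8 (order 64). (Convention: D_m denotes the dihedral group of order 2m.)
28

Working: The number of irreducible complex representations of a finite group equals its number of conjugacy classes. For a direct product, #classes(G x H) = #classes(G) * #classes(H). Z/4Z has 4 classes (abelian), D_8 has 7 classes, so 4 * 7 = 28, so Z/4Z x D_8 (order 64) has exactly 28 irreducible complex representations.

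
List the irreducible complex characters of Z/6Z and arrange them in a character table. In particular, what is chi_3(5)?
Character table of Z/6Z (irreps indexed chi_0,...,chi_5 with chi_k(m) = zeta_6^(k*m), zeta_6 = exp(2*pi*i/6)):
  irrep \ class  {0} (size 1)  {1} (size 1)    {2} (size 1)    {3} (size 1)  {4} (size 1)    {5} (size 1)  
  chi_0          1             1               1               1             1               1             
  chi_1          1             exp(I*pi/3)     exp(2*I*pi/3)   -1            exp(-2*I*pi/3)  exp(-I*pi/3)  
  chi_2          1             exp(2*I*pi/3)   exp(-2*I*pi/3)  1             exp(2*I*pi/3)   exp(-2*I*pi/3)
  chi_3          1             -1              1               -1            1               -1            
  chi_4          1             exp(-2*I*pi/3)  exp(2*I*pi/3)   1             exp(-2*I*pi/3)  exp(2*I*pi/3) 
  chi_5          1             exp(-I*pi/3)    exp(-2*I*pi/3)  -1            exp(2*I*pi/3)   exp(I*pi/3)   

Spot check: chi_3(5) = zeta_6^(3*5) = zeta_6^15 = -1.

Working: Z/6Z is abelian, so all 6 irreducible complex representations are 1-dimensional. They are given by chi_k(m) = zeta_6^(k*m) for k = 0,...,5. Row orthogonality: sum_m chi_k(m) conj(chi_l(m)) = 6 * [k = l].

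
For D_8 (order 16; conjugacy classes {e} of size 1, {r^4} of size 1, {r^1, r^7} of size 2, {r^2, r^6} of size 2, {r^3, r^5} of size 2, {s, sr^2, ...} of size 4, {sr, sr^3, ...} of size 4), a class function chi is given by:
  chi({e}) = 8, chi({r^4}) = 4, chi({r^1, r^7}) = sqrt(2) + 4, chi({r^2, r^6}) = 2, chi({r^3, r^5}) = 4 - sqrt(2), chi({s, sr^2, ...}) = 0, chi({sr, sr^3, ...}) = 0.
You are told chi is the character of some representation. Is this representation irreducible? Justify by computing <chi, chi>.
Not irreducible (reducible): <chi, chi> = 10 > 1.

Explanation: <chi, chi> = (1/|G|) sum_C |C| * |chi(C)|^2 = (1/16)[1*|8|^2 + 1*|4|^2 + 2*|sqrt(2) + 4|^2 + 2*|2|^2 + 2*|4 - sqrt(2)|^2 + 4*|0|^2 + 4*|0|^2]
  = (1/16)[(64) + (16) + (16*sqrt(2) + 36) + (8) + (36 - 16*sqrt(2)) + (0) + (0)] = 160/16 = 10.
A character is irreducible iff <chi, chi> = 1, so this representation is reducible.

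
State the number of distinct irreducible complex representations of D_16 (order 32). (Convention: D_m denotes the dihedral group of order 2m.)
11

Explanation: The number of irreducible complex representations of a finite group equals its number of conjugacy classes. D_16 has 11 conjugacy classes (n/2 + 3 for n even), so D_16 (order 32) has exactly 11 irreducible complex representations.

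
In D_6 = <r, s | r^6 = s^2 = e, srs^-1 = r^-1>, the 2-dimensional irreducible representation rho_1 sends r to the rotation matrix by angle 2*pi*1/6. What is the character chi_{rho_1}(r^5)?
chi_{rho_1}(r^5) = 2*cos(2*pi*1*5/6) = 1

Solution. rho_1(r^5) is rotation by angle 2*pi*1*5/6, whose trace is 2*cos(2*pi*1*5/6) = 1.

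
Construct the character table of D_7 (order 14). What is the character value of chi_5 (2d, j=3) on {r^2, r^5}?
Conjugacy classes: {e} of size 1, {r^1, r^6} of size 2, {r^2, r^5} of size 2, {r^3, r^4} of size 2, {s, sr, ..., sr^6} of size 7.
Character table:
  irrep \ class              {e} (size 1)  {r^1, r^6} (size 2)  {r^2, r^5} (size 2)  {r^3, r^4} (size 2)  {s, sr, ..., sr^6} (size 7)
  chi_1 (triv)               1             1                    1                    1                    1                          
  chi_2 (sign: r->1, s->-1)  1             1                    1                    1                    -1                         
  chi_3 (2d, j=1)            2             2*cos(2*pi/7)        -2*cos(3*pi/7)       -2*cos(pi/7)         0                          
  chi_4 (2d, j=2)            2             -2*cos(3*pi/7)       -2*cos(pi/7)         2*cos(2*pi/7)        0                          
  chi_5 (2d, j=3)            2             -2*cos(pi/7)         2*cos(2*pi/7)        -2*cos(3*pi/7)       0                          

Spot check: chi_5 (2d, j=3) on {r^2, r^5} = 2*cos(2*pi/7).

D_7 has order 2*7 = 14 with 5 conjugacy classes, hence 5 irreducibles. Sum of squared dims 1 + 1 + 4 + 4 + 4 = 14 = |G|. Linear characters come from the abelianisation; the 2-dimensional irreps have character r^k -> 2*cos(2*pi*j*k/7), reflections -> 0.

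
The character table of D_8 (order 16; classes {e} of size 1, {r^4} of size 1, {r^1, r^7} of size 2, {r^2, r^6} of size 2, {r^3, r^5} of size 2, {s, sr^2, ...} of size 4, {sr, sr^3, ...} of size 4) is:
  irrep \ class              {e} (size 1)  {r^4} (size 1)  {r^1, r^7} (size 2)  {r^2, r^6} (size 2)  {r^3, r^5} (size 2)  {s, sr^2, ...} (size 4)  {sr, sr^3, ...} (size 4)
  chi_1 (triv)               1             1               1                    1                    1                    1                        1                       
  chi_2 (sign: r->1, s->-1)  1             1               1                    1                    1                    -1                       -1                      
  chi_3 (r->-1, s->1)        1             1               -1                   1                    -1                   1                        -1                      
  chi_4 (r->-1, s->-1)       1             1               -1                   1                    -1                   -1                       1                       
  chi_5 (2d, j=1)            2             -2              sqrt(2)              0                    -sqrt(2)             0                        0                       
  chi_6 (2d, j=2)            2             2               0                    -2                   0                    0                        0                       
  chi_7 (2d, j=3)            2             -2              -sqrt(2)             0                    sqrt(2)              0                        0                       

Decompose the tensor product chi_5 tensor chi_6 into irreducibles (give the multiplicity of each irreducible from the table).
chi_5 tensor chi_6 = chi_5 + chi_7 (all other irreducibles have multiplicity 0).

Argument: The character of a tensor product is the pointwise product (chi_5 * chi_6)(C) = chi_5(C) * chi_6(C):
  {e}: (2)*(2), {r^4}: (-2)*(2), {r^1, r^7}: (sqrt(2))*(0), {r^2, r^6}: (0)*(-2), {r^3, r^5}: (-sqrt(2))*(0), {s, sr^2, ...}: (0)*(0), {sr, sr^3, ...}: (0)*(0)
so (chi_5 * chi_6) takes values
  {e} -> 4, {r^4} -> -4, {r^1, r^7} -> 0, {r^2, r^6} -> 0, {r^3, r^5} -> 0, {s, sr^2, ...} -> 0, {sr, sr^3, ...} -> 0.
Now take the inner product of this character with each irreducible chi from the table, <chi_5*chi_6, chi> = (1/16) sum_C |C| (chi_5*chi_6)(C) conj(chi(C)):
  <chi_5*chi_6, chi_1> = (1/16)[1*(4)*conj(1) + 1*(-4)*conj(1) + 2*(0)*conj(1) + 2*(0)*conj(1) + 2*(0)*conj(1) + 4*(0)*conj(1) + 4*(0)*conj(1)]
      = (1/16)[(4) + (-4) + (0) + (0) + (0) + (0) + (0)] = 0/16 = 0
  <chi_5*chi_6, chi_2> = (1/16)[1*(4)*conj(1) + 1*(-4)*conj(1) + 2*(0)*conj(1) + 2*(0)*conj(1) + 2*(0)*conj(1) + 4*(0)*conj(-1) + 4*(0)*conj(-1)]
      = (1/16)[(4) + (-4) + (0) + (0) + (0) + (0) + (0)] = 0/16 = 0
  <chi_5*chi_6, chi_3> = (1/16)[1*(4)*conj(1) + 1*(-4)*conj(1) + 2*(0)*conj(-1) + 2*(0)*conj(1) + 2*(0)*conj(-1) + 4*(0)*conj(1) + 4*(0)*conj(-1)]
      = (1/16)[(4) + (-4) + (0) + (0) + (0) + (0) + (0)] = 0/16 = 0
  <chi_5*chi_6, chi_4> = (1/16)[1*(4)*conj(1) + 1*(-4)*conj(1) + 2*(0)*conj(-1) + 2*(0)*conj(1) + 2*(0)*conj(-1) + 4*(0)*conj(-1) + 4*(0)*conj(1)]
      = (1/16)[(4) + (-4) + (0) + (0) + (0) + (0) + (0)] = 0/16 = 0
  <chi_5*chi_6, chi_5> = (1/16)[1*(4)*conj(2) + 1*(-4)*conj(-2) + 2*(0)*conj(sqrt(2)) + 2*(0)*conj(0) + 2*(0)*conj(-sqrt(2)) + 4*(0)*conj(0) + 4*(0)*conj(0)]
      = (1/16)[(8) + (8) + (0) + (0) + (0) + (0) + (0)] = 16/16 = 1
  <chi_5*chi_6, chi_6> = (1/16)[1*(4)*conj(2) + 1*(-4)*conj(2) + 2*(0)*conj(0) + 2*(0)*conj(-2) + 2*(0)*conj(0) + 4*(0)*conj(0) + 4*(0)*conj(0)]
      = (1/16)[(8) + (-8) + (0) + (0) + (0) + (0) + (0)] = 0/16 = 0
  <chi_5*chi_6, chi_7> = (1/16)[1*(4)*conj(2) + 1*(-4)*conj(-2) + 2*(0)*conj(-sqrt(2)) + 2*(0)*conj(0) + 2*(0)*conj(sqrt(2)) + 4*(0)*conj(0) + 4*(0)*conj(0)]
      = (1/16)[(8) + (8) + (0) + (0) + (0) + (0) + (0)] = 16/16 = 1
Hence the multiplicities are chi_5: 1, chi_7: 1. Dimension check: dim(chi_5)*dim(chi_6) = 2*2 = 4 and sum (mult * dim) = 1*2 + 1*2 = 4.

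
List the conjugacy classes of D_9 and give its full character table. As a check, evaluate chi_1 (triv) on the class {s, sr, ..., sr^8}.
Conjugacy classes: {e} of size 1, {r^1, r^8} of size 2, {r^2, r^7} of size 2, {r^3, r^6} of size 2, {r^4, r^5} of size 2, {s, sr, ..., sr^8} of size 9.
Character table:
  irrep \ class              {e} (size 1)  {r^1, r^8} (size 2)  {r^2, r^7} (size 2)  {r^3, r^6} (size 2)  {r^4, r^5} (size 2)  {s, sr, ..., sr^8} (size 9)
  chi_1 (triv)               1             1                    1                    1                    1                    1                          
  chi_2 (sign: r->1, s->-1)  1             1                    1                    1                    1                    -1                         
  chi_3 (2d, j=1)            2             2*cos(2*pi/9)        2*cos(4*pi/9)        -1                   -2*cos(pi/9)         0                          
  chi_4 (2d, j=2)            2             2*cos(4*pi/9)        -2*cos(pi/9)         -1                   2*cos(2*pi/9)        0                          
  chi_5 (2d, j=3)            2             -1                   -1                   2                    -1                   0                          
  chi_6 (2d, j=4)            2             -2*cos(pi/9)         2*cos(2*pi/9)        -1                   2*cos(4*pi/9)        0                          

Spot check: chi_1 (triv) on {s, sr, ..., sr^8} = 1.

Solution. D_9 has order 2*9 = 18 with 6 conjugacy classes, hence 6 irreducibles. Sum of squared dims 1 + 1 + 4 + 4 + 4 + 4 = 18 = |G|. Linear characters come from the abelianisation; the 2-dimensional irreps have character r^k -> 2*cos(2*pi*j*k/9), reflections -> 0.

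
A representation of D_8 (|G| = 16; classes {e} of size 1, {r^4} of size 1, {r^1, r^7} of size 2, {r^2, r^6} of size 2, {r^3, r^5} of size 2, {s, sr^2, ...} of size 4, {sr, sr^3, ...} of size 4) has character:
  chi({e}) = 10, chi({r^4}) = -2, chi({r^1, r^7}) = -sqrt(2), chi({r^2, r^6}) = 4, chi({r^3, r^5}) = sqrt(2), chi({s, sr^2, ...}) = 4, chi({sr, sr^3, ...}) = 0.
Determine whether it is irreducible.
Not irreducible (reducible): <chi, chi> = 13 > 1.

Proof sketch: <chi, chi> = (1/|G|) sum_C |C| * |chi(C)|^2 = (1/16)[1*|10|^2 + 1*|-2|^2 + 2*|-sqrt(2)|^2 + 2*|4|^2 + 2*|sqrt(2)|^2 + 4*|4|^2 + 4*|0|^2]
  = (1/16)[(100) + (4) + (4) + (32) + (4) + (64) + (0)] = 208/16 = 13.
A character is irreducible iff <chi, chi> = 1, so this representation is reducible.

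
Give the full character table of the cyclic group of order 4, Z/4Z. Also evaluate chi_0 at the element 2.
Character table of Z/4Z (irreps indexed chi_0,...,chi_3 with chi_k(m) = zeta_4^(k*m), zeta_4 = exp(2*pi*i/4)):
  irrep \ class  {0} (size 1)  {1} (size 1)  {2} (size 1)  {3} (size 1)
  chi_0          1             1             1             1           
  chi_1          1             I             -1            -I          
  chi_2          1             -1            1             -1          
  chi_3          1             -I            -1            I           

Spot check: chi_0(2) = zeta_4^(0*2) = zeta_4^0 = 1.

Z/4Z is abelian, so all 4 irreducible complex representations are 1-dimensional. They are given by chi_k(m) = zeta_4^(k*m) for k = 0,...,3. Row orthogonality: sum_m chi_k(m) conj(chi_l(m)) = 4 * [k = l].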